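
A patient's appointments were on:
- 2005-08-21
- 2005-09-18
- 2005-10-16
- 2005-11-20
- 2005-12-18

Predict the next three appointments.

These are Sundays at 28- or 35-day spacing (28, 28, 35, 28).
The pattern: 3rd Sunday of the month.
January 2006 — 3rd Sunday is 2006-01-15.
3rd Sunday of February 2006: 2006-02-19.
3rd Sunday of March 2006: 2006-03-19.

2006-01-15, 2006-02-19, 2006-03-19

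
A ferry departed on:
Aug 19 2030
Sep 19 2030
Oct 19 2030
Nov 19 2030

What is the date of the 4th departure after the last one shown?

Mar 19 2031

Each date is the 19th; the gaps (31, 30, 31) track the month lengths.
The rule is the 19th of each month.
December 2030: Dec 19 2030.
January 2031: Jan 19 2031.
Next: February 2031 → Feb 19 2031.
Next: March 2031 → Mar 19 2031.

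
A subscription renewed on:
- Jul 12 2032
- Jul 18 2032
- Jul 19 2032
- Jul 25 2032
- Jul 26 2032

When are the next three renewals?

Aug 1 2032, Aug 2 2032, Aug 8 2032

Every event lands on a Monday or Sunday (gaps cycle 6, 1, 6, 1).
So the schedule is: every Monday and Sunday.
Next Sunday: Aug 1 2032.
Next Monday: Aug 2 2032.
Next Sunday: Aug 8 2032.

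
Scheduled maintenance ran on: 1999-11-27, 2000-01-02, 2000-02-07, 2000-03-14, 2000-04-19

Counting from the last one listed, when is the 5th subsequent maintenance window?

Every event comes 36 days after the last (36, 36, 36, 36).
2000-04-19 + 36 days = 2000-05-25.
2000-05-25 + 36 days = 2000-06-30.
2000-06-30 + 36 days = 2000-08-05.
2000-08-05 + 36 days = 2000-09-10.
2000-09-10 + 36 days = 2000-10-16.

2000-10-16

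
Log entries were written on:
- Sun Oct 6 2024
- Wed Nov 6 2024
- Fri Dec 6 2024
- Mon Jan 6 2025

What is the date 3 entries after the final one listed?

The day-of-month is always 6 (31, 30, 31 days between events).
So this recurs on the 6th of each month.
February 2025: Thu Feb 6 2025.
Next: March 2025 → Thu Mar 6 2025.
Next: April 2025 → Sun Apr 6 2025.

Sun Apr 6 2025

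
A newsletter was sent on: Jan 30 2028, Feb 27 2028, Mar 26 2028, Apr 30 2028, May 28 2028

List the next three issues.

Jun 25 2028, Jul 30 2028, Aug 27 2028

These are Sundays with 28, 28, 35, 28-day gaps.
Each is the final Sunday of its month — Jan 30 2028 is past the 28th, so '4th Sunday' doesn't fit.
Last Sunday of June 2028: Jun 25 2028.
Last Sunday of July 2028: Jul 30 2028.
Last Sunday of August 2028: Aug 27 2028.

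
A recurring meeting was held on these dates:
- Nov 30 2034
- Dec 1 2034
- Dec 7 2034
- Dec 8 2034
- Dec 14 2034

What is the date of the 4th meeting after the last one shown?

The gap pattern 1, 6, 1, 6 repeats every 2 events.
These are the Thursdays and Fridays of each week.
Next Friday: Dec 15 2034.
Next Thursday: Dec 21 2034.
The following Friday is Dec 22 2034.
The following Thursday is Dec 28 2034.

Dec 28 2034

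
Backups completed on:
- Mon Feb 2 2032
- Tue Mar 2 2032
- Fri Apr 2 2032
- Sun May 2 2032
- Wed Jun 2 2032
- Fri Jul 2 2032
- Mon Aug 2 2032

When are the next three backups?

The day-of-month is always 2 (29, 31, 30, 31, 30, 31 days between events).
So this recurs on the 2nd of each month.
Next: September 2032 → Thu Sep 2 2032.
October 2032: Sat Oct 2 2032.
November 2032: Tue Nov 2 2032.

Thu Sep 2 2032, Sat Oct 2 2032, Tue Nov 2 2032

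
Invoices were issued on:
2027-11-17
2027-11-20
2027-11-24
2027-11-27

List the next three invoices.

2027-12-01, 2027-12-04, 2027-12-08

Gaps: 3, 4, 3 days — not constant, but cyclic with period 2.
The events fall on every Wednesday and Saturday.
Next Wednesday: 2027-12-01.
The following Saturday is 2027-12-04.
The following Wednesday is 2027-12-08.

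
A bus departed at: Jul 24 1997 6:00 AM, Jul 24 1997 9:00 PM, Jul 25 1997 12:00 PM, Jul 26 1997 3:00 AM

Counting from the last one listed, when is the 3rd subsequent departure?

Spacing: 15, 15, 15 h — constant 15 h.
Jul 26 1997 3:00 AM + 15 h = Jul 26 1997 6:00 PM.
Jul 26 1997 6:00 PM + 15 h = Jul 27 1997 9:00 AM.
Jul 27 1997 9:00 AM + 15 h = Jul 28 1997 12:00 AM.

Jul 28 1997 12:00 AM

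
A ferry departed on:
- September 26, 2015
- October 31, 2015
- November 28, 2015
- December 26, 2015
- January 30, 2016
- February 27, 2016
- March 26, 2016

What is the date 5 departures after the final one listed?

August 27, 2016

Every date is a Saturday; gaps 35, 28, 28, 35, 28, 28 days.
Each is the last Saturday of its month (at least one falls on the 29th or later, ruling out '4th Saturday').
April 2016 ends with Saturday April 30, 2016.
Last Saturday of May 2016: May 28, 2016.
June 2016 ends with Saturday June 25, 2016.
July 2016 ends with Saturday July 30, 2016.
August 2016 ends with Saturday August 27, 2016.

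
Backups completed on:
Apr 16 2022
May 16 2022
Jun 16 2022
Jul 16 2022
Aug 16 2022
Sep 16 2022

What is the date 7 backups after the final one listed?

Apr 16 2023

Each date is the 16th; the gaps (30, 31, 30, 31, 31) track the month lengths.
The rule is the 16th of each month.
Next: October 2022 → Oct 16 2022.
November 2022: Nov 16 2022.
Next: December 2022 → Dec 16 2022.
January 2023: Jan 16 2023.
February 2023: Feb 16 2023.
March 2023: Mar 16 2023.
Next: April 2023 → Apr 16 2023.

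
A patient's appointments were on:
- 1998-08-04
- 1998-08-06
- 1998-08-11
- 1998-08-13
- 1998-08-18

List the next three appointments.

Every event lands on a Tuesday or Thursday (gaps cycle 2, 5, 2, 5).
So the schedule is: every Tuesday and Thursday.
The following Thursday is 1998-08-20.
Next Tuesday: 1998-08-25.
The following Thursday is 1998-08-27.

1998-08-20, 1998-08-25, 1998-08-27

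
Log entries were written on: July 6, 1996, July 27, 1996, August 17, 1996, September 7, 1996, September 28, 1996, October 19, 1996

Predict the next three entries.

November 9, 1996; November 30, 1996; December 21, 1996

Every event comes 21 days after the last (21, 21, 21, 21, 21).
October 19, 1996 + 21 days = November 9, 1996.
November 9, 1996 + 21 days = November 30, 1996.
November 30, 1996 + 21 days = December 21, 1996.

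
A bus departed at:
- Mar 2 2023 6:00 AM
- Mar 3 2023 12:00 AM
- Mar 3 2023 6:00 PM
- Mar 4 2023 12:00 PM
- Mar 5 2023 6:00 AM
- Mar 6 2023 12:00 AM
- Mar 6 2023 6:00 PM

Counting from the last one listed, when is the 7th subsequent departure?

Mar 12 2023 12:00 AM

Gaps: 18, 18, 18, 18, 18, 18 hours — each event is 18 hours after the previous one.
Mar 6 2023 6:00 PM + 18 h = Mar 7 2023 12:00 PM.
Mar 7 2023 12:00 PM + 18 h = Mar 8 2023 6:00 AM.
Mar 8 2023 6:00 AM + 18 h = Mar 9 2023 12:00 AM.
Mar 9 2023 12:00 AM + 18 h = Mar 9 2023 6:00 PM.
Mar 9 2023 6:00 PM + 18 h = Mar 10 2023 12:00 PM.
Mar 10 2023 12:00 PM + 18 h = Mar 11 2023 6:00 AM.
Mar 11 2023 6:00 AM + 18 h = Mar 12 2023 12:00 AM.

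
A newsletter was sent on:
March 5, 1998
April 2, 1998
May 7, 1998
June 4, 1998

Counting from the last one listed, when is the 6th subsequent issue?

December 3, 1998

These are Thursdays at 28- or 35-day spacing (28, 35, 28).
The pattern: 1st Thursday of the month.
1st Thursday of July 1998: July 2, 1998.
August 1998 — 1st Thursday is August 6, 1998.
September 1998 — 1st Thursday is September 3, 1998.
October 1998 — 1st Thursday is October 1, 1998.
1st Thursday of November 1998: November 5, 1998.
December 1998 — 1st Thursday is December 3, 1998.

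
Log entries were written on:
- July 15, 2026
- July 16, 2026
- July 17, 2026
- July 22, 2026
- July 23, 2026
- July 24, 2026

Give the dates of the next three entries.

Gaps: 1, 1, 5, 1, 1 days — not constant, but cyclic with period 3.
The events fall on every Wednesday, Thursday and Friday.
The following Wednesday is July 29, 2026.
The following Thursday is July 30, 2026.
The following Friday is July 31, 2026.

July 29, 2026; July 30, 2026; July 31, 2026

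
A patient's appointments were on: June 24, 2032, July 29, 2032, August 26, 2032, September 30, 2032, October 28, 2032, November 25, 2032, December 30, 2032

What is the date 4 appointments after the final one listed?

Every date is a Thursday; gaps 35, 28, 35, 28, 28, 35 days.
Each is the last Thursday of its month (at least one falls on the 29th or later, ruling out '4th Thursday').
Last Thursday of January 2033: January 27, 2033.
Last Thursday of February 2033: February 24, 2033.
March 2033 ends with Thursday March 31, 2033.
April 2033 ends with Thursday April 28, 2033.

April 28, 2033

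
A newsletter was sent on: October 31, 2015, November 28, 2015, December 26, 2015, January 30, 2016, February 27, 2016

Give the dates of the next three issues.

March 26, 2016; April 30, 2016; May 28, 2016

These are Saturdays with 28, 28, 35, 28-day gaps.
Each is the final Saturday of its month — October 31, 2015 is past the 28th, so '4th Saturday' doesn't fit.
March 2016 ends with Saturday March 26, 2016.
Last Saturday of April 2016: April 30, 2016.
Last Saturday of May 2016: May 28, 2016.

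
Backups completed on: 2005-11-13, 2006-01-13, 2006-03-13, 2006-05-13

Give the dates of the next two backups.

2006-07-13, 2006-09-13

Gaps: 61, 59, 61 days — not constant. Every event is on the 13th of the month.
Pattern: the 13th of every 2 months.
Next: July 2006 → 2006-07-13.
September 2006: 2006-09-13.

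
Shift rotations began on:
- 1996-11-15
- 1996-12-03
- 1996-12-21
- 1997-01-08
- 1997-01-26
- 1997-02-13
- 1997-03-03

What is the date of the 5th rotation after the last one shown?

1997-06-01

The spacing is 18, 18, 18, 18, 18, 18 days — always 18 days.
1997-03-03 + 18 days = 1997-03-21.
1997-03-21 + 18 days = 1997-04-08.
1997-04-08 + 18 days = 1997-04-26.
1997-04-26 + 18 days = 1997-05-14.
1997-05-14 + 18 days = 1997-06-01.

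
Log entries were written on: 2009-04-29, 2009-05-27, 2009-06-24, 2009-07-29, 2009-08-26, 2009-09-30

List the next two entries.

Every date is a Wednesday; gaps 28, 28, 35, 28, 35 days.
Each is the last Wednesday of its month (at least one falls on the 29th or later, ruling out '4th Wednesday').
October 2009 ends with Wednesday 2009-10-28.
Last Wednesday of November 2009: 2009-11-25.

2009-10-28, 2009-11-25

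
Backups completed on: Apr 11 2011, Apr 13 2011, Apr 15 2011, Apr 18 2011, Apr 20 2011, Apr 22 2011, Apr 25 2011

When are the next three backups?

Apr 27 2011, Apr 29 2011, May 2 2011

The gap pattern 2, 2, 3, 2, 2, 3 repeats every 3 events.
These are the Mondays, Wednesdays and Fridays of each week.
Next Wednesday: Apr 27 2011.
The following Friday is Apr 29 2011.
The following Monday is May 2 2011.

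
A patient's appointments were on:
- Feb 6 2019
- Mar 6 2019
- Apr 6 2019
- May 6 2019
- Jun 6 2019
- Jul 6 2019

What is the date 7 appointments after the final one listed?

Feb 6 2020

Each date is the 6th; the gaps (28, 31, 30, 31, 30) track the month lengths.
The rule is the 6th of each month.
August 2019: Aug 6 2019.
Next: September 2019 → Sep 6 2019.
Next: October 2019 → Oct 6 2019.
November 2019: Nov 6 2019.
December 2019: Dec 6 2019.
January 2020: Jan 6 2020.
Next: February 2020 → Feb 6 2020.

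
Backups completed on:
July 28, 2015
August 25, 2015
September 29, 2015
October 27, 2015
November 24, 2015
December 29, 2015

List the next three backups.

These are Tuesdays with 28, 35, 28, 28, 35-day gaps.
Each is the final Tuesday of its month — September 29, 2015 is past the 28th, so '4th Tuesday' doesn't fit.
Last Tuesday of January 2016: January 26, 2016.
February 2016 ends with Tuesday February 23, 2016.
March 2016 ends with Tuesday March 29, 2016.

January 26, 2016; February 23, 2016; March 29, 2016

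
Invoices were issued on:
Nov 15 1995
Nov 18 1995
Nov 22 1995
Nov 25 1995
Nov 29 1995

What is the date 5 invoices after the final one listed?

Every event lands on a Wednesday or Saturday (gaps cycle 3, 4, 3, 4).
So the schedule is: every Wednesday and Saturday.
Next Saturday: Dec 2 1995.
Next Wednesday: Dec 6 1995.
Next Saturday: Dec 9 1995.
Next Wednesday: Dec 13 1995.
Next Saturday: Dec 16 1995.

Dec 16 1995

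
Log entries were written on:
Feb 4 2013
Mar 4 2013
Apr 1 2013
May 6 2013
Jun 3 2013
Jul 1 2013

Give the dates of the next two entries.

All dates are Mondays, 28, 28, 35, 28, 28 days apart.
Specifically, the 1st Monday of each month.
August 2013 — 1st Monday is Aug 5 2013.
1st Monday of September 2013: Sep 2 2013.

Aug 5 2013, Sep 2 2013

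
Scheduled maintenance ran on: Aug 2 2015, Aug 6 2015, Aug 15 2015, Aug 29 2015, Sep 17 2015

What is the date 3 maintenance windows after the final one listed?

Dec 13 2015

The spacing grows by 5 each time: 4, 9, 14, 19 days.
Next gap: 24 days. Sep 17 2015 + 24 days = Oct 11 2015.
Next gap: 29 days. Oct 11 2015 + 29 days = Nov 9 2015.
Next gap: 34 days. Nov 9 2015 + 34 days = Dec 13 2015.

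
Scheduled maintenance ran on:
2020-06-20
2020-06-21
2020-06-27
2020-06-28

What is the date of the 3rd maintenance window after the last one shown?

The gap pattern 1, 6, 1 repeats every 2 events.
These are the Saturdays and Sundays of each week.
The following Saturday is 2020-07-04.
The following Sunday is 2020-07-05.
Next Saturday: 2020-07-11.

2020-07-11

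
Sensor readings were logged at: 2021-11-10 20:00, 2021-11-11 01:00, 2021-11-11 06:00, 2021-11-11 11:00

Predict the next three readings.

Spacing: 5, 5, 5 h — constant 5 h.
2021-11-11 11:00 + 5 h = 2021-11-11 16:00.
2021-11-11 16:00 + 5 h = 2021-11-11 21:00.
2021-11-11 21:00 + 5 h = 2021-11-12 02:00.

2021-11-11 16:00, 2021-11-11 21:00, 2021-11-12 02:00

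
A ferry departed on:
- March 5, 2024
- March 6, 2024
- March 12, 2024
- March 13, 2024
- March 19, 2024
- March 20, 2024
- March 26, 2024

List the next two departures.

March 27, 2024; April 2, 2024

Every event lands on a Tuesday or Wednesday (gaps cycle 1, 6, 1, 6, 1, 6).
So the schedule is: every Tuesday and Wednesday.
The following Wednesday is March 27, 2024.
Next Tuesday: April 2, 2024.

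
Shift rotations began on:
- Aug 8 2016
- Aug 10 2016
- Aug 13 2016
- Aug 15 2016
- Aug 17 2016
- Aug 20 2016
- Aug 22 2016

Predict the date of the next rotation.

Gaps: 2, 3, 2, 2, 3, 2 days — not constant, but cyclic with period 3.
The events fall on every Monday, Wednesday and Saturday.
Next Wednesday: Aug 24 2016.

Aug 24 2016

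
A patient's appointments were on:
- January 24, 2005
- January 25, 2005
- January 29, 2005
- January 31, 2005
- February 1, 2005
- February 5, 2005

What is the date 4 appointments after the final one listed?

Every event lands on a Monday or Tuesday or Saturday (gaps cycle 1, 4, 2, 1, 4).
So the schedule is: every Monday, Tuesday and Saturday.
Next Monday: February 7, 2005.
Next Tuesday: February 8, 2005.
Next Saturday: February 12, 2005.
Next Monday: February 14, 2005.

February 14, 2005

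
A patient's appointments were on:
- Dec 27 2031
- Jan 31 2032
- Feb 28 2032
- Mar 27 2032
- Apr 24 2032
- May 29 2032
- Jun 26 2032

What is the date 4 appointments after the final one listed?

Oct 30 2032

All Saturdays; the gaps (35, 28, 28, 28, 35, 28) vary with month length.
This is the last Saturday of each month.
July 2032 ends with Saturday Jul 31 2032.
August 2032 ends with Saturday Aug 28 2032.
Last Saturday of September 2032: Sep 25 2032.
Last Saturday of October 2032: Oct 30 2032.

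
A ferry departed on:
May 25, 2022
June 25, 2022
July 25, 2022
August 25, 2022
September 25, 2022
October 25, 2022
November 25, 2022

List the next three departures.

Each date is the 25th; the gaps (31, 30, 31, 31, 30, 31) track the month lengths.
The rule is the 25th of each month.
December 2022: December 25, 2022.
Next: January 2023 → January 25, 2023.
Next: February 2023 → February 25, 2023.

December 25, 2022; January 25, 2023; February 25, 2023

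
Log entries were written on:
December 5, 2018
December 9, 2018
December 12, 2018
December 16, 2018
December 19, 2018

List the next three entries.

December 23, 2018; December 26, 2018; December 30, 2018

The gap pattern 4, 3, 4, 3 repeats every 2 events.
These are the Wednesdays and Sundays of each week.
Next Sunday: December 23, 2018.
The following Wednesday is December 26, 2018.
Next Sunday: December 30, 2018.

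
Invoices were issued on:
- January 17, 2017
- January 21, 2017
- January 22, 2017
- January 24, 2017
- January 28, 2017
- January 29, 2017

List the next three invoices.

January 31, 2017; February 4, 2017; February 5, 2017

Gaps: 4, 1, 2, 4, 1 days — not constant, but cyclic with period 3.
The events fall on every Tuesday, Saturday and Sunday.
Next Tuesday: January 31, 2017.
The following Saturday is February 4, 2017.
The following Sunday is February 5, 2017.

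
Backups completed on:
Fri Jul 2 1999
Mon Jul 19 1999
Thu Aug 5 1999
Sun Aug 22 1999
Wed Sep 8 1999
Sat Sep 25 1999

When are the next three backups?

Tue Oct 12 1999, Fri Oct 29 1999, Mon Nov 15 1999

Gaps between consecutive events: 17, 17, 17, 17, 17 days — a constant 17-day interval.
Sat Sep 25 1999 + 17 days = Tue Oct 12 1999.
Tue Oct 12 1999 + 17 days = Fri Oct 29 1999.
Fri Oct 29 1999 + 17 days = Mon Nov 15 1999.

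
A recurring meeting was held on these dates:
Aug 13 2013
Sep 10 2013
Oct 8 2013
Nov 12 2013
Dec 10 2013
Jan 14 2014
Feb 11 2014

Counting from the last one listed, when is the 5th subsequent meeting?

Gaps: 28, 28, 35, 28, 35, 28 days — a mix of 28 and 35. Every date is a Tuesday.
Each is the 2nd Tuesday of its month.
March 2014 — 2nd Tuesday is Mar 11 2014.
2nd Tuesday of April 2014: Apr 8 2014.
2nd Tuesday of May 2014: May 13 2014.
June 2014 — 2nd Tuesday is Jun 10 2014.
July 2014 — 2nd Tuesday is Jul 8 2014.

Jul 8 2014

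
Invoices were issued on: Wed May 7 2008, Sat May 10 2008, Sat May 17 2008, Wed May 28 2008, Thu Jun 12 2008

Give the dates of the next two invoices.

Gaps: 3, 7, 11, 15 days — each gap is 4 larger than the previous one.
Next gap: 19 days. Thu Jun 12 2008 + 19 days = Tue Jul 1 2008.
Next gap: 23 days. Tue Jul 1 2008 + 23 days = Thu Jul 24 2008.

Tue Jul 1 2008, Thu Jul 24 2008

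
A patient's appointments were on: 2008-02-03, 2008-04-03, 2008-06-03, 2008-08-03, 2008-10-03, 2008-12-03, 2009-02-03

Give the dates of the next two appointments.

2009-04-03, 2009-06-03

Gaps: 60, 61, 61, 61, 61, 62 days — not constant. Every event is on the 3rd of the month.
Pattern: the 3rd of every 2 months.
Next: April 2009 → 2009-04-03.
Next: June 2009 → 2009-06-03.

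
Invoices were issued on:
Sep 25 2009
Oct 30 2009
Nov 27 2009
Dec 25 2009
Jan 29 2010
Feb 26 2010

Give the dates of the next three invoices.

Mar 26 2010, Apr 30 2010, May 28 2010

These are Fridays with 35, 28, 28, 35, 28-day gaps.
Each is the final Friday of its month — Oct 30 2009 is past the 28th, so '4th Friday' doesn't fit.
Last Friday of March 2010: Mar 26 2010.
April 2010 ends with Friday Apr 30 2010.
May 2010 ends with Friday May 28 2010.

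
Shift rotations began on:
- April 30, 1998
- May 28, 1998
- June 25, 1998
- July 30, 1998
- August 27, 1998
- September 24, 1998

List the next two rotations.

October 29, 1998; November 26, 1998

Every date is a Thursday; gaps 28, 28, 35, 28, 28 days.
Each is the last Thursday of its month (at least one falls on the 29th or later, ruling out '4th Thursday').
Last Thursday of October 1998: October 29, 1998.
Last Thursday of November 1998: November 26, 1998.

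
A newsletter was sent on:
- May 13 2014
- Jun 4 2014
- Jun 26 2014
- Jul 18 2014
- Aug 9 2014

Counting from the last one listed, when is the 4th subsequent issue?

Nov 5 2014

Gaps between consecutive events: 22, 22, 22, 22 days — a constant 22-day interval.
Aug 9 2014 + 22 days = Aug 31 2014.
Aug 31 2014 + 22 days = Sep 22 2014.
Sep 22 2014 + 22 days = Oct 14 2014.
Oct 14 2014 + 22 days = Nov 5 2014.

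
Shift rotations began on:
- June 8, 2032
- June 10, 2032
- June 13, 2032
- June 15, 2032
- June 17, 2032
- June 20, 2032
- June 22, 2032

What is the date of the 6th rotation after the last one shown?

July 6, 2032

Every event lands on a Tuesday or Thursday or Sunday (gaps cycle 2, 3, 2, 2, 3, 2).
So the schedule is: every Tuesday, Thursday and Sunday.
Next Thursday: June 24, 2032.
The following Sunday is June 27, 2032.
The following Tuesday is June 29, 2032.
Next Thursday: July 1, 2032.
Next Sunday: July 4, 2032.
Next Tuesday: July 6, 2032.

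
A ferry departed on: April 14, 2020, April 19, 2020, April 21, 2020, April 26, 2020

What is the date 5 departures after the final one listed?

Every event lands on a Tuesday or Sunday (gaps cycle 5, 2, 5).
So the schedule is: every Tuesday and Sunday.
The following Tuesday is April 28, 2020.
Next Sunday: May 3, 2020.
Next Tuesday: May 5, 2020.
Next Sunday: May 10, 2020.
Next Tuesday: May 12, 2020.

May 12, 2020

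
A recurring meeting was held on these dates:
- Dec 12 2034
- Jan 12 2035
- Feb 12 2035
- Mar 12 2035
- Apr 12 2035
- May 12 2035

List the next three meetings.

The day-of-month is always 12 (31, 31, 28, 31, 30 days between events).
So this recurs on the 12th of each month.
Next: June 2035 → Jun 12 2035.
July 2035: Jul 12 2035.
August 2035: Aug 12 2035.

Jun 12 2035, Jul 12 2035, Aug 12 2035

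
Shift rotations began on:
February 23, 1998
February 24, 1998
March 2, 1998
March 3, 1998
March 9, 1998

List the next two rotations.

The gap pattern 1, 6, 1, 6 repeats every 2 events.
These are the Mondays and Tuesdays of each week.
The following Tuesday is March 10, 1998.
The following Monday is March 16, 1998.

March 10, 1998; March 16, 1998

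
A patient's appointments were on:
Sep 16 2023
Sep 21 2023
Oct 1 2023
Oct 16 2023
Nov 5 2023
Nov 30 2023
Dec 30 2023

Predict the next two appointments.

Gaps: 5, 10, 15, 20, 25, 30 days — each gap is 5 larger than the previous one.
Next gap: 35 days. Dec 30 2023 + 35 days = Feb 3 2024.
Next gap: 40 days. Feb 3 2024 + 40 days = Mar 14 2024.

Feb 3 2024, Mar 14 2024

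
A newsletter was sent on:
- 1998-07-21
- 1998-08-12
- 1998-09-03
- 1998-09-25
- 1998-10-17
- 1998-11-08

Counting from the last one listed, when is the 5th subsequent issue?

1999-02-26

Every event comes 22 days after the last (22, 22, 22, 22, 22).
1998-11-08 + 22 days = 1998-11-30.
1998-11-30 + 22 days = 1998-12-22.
1998-12-22 + 22 days = 1999-01-13.
1999-01-13 + 22 days = 1999-02-04.
1999-02-04 + 22 days = 1999-02-26.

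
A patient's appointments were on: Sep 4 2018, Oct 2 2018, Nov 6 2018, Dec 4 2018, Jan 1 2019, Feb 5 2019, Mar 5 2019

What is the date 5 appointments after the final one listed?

Gaps: 28, 35, 28, 28, 35, 28 days — a mix of 28 and 35. Every date is a Tuesday.
Each is the 1st Tuesday of its month.
1st Tuesday of April 2019: Apr 2 2019.
1st Tuesday of May 2019: May 7 2019.
June 2019 — 1st Tuesday is Jun 4 2019.
1st Tuesday of July 2019: Jul 2 2019.
August 2019 — 1st Tuesday is Aug 6 2019.

Aug 6 2019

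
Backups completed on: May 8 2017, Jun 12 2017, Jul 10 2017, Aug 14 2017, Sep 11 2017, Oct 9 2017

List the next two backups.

Nov 13 2017, Dec 11 2017

Gaps: 35, 28, 35, 28, 28 days — a mix of 28 and 35. Every date is a Monday.
Each is the 2nd Monday of its month.
2nd Monday of November 2017: Nov 13 2017.
December 2017 — 2nd Monday is Dec 11 2017.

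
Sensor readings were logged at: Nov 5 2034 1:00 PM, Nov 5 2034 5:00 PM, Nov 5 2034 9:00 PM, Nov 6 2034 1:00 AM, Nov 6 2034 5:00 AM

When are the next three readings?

Gaps: 4, 4, 4, 4 hours — each event is 4 hours after the previous one.
Nov 6 2034 5:00 AM + 4 h = Nov 6 2034 9:00 AM.
Nov 6 2034 9:00 AM + 4 h = Nov 6 2034 1:00 PM.
Nov 6 2034 1:00 PM + 4 h = Nov 6 2034 5:00 PM.

Nov 6 2034 9:00 AM, Nov 6 2034 1:00 PM, Nov 6 2034 5:00 PM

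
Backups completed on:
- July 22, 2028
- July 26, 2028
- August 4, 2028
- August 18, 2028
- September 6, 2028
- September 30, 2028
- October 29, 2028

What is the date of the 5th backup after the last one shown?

June 6, 2029

Gaps: 4, 9, 14, 19, 24, 29 days — each gap is 5 larger than the previous one.
Next gap: 34 days. October 29, 2028 + 34 days = December 2, 2028.
Next gap: 39 days. December 2, 2028 + 39 days = January 10, 2029.
Next gap: 44 days. January 10, 2029 + 44 days = February 23, 2029.
Next gap: 49 days. February 23, 2029 + 49 days = April 13, 2029.
Next gap: 54 days. April 13, 2029 + 54 days = June 6, 2029.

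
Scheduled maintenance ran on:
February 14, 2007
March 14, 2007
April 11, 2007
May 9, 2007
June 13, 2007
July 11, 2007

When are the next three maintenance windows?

Gaps: 28, 28, 28, 35, 28 days — a mix of 28 and 35. Every date is a Wednesday.
Each is the 2nd Wednesday of its month.
2nd Wednesday of August 2007: August 8, 2007.
2nd Wednesday of September 2007: September 12, 2007.
2nd Wednesday of October 2007: October 10, 2007.

August 8, 2007; September 12, 2007; October 10, 2007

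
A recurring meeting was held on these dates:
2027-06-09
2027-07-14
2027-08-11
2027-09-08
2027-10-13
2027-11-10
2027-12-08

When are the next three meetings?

2028-01-12, 2028-02-09, 2028-03-08

All dates are Wednesdays, 35, 28, 28, 35, 28, 28 days apart.
Specifically, the 2nd Wednesday of each month.
January 2028 — 2nd Wednesday is 2028-01-12.
February 2028 — 2nd Wednesday is 2028-02-09.
March 2028 — 2nd Wednesday is 2028-03-08.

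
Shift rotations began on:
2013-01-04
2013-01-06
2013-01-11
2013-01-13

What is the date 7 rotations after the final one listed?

2013-02-08

Every event lands on a Friday or Sunday (gaps cycle 2, 5, 2).
So the schedule is: every Friday and Sunday.
The following Friday is 2013-01-18.
The following Sunday is 2013-01-20.
Next Friday: 2013-01-25.
The following Sunday is 2013-01-27.
Next Friday: 2013-02-01.
Next Sunday: 2013-02-03.
The following Friday is 2013-02-08.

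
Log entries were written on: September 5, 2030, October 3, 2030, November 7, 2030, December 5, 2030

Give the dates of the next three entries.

Gaps: 28, 35, 28 days — a mix of 28 and 35. Every date is a Thursday.
Each is the 1st Thursday of its month.
1st Thursday of January 2031: January 2, 2031.
February 2031 — 1st Thursday is February 6, 2031.
1st Thursday of March 2031: March 6, 2031.

January 2, 2031; February 6, 2031; March 6, 2031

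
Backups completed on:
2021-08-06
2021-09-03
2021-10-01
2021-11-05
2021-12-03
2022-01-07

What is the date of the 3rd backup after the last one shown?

2022-04-01

All dates are Fridays, 28, 28, 35, 28, 35 days apart.
Specifically, the 1st Friday of each month.
1st Friday of February 2022: 2022-02-04.
March 2022 — 1st Friday is 2022-03-04.
1st Friday of April 2022: 2022-04-01.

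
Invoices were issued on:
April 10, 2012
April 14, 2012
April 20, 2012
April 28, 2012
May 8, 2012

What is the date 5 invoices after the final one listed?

July 27, 2012

Intervals are 4, 6, 8, 10 days — an arithmetic progression with common difference 2.
Next gap: 12 days. May 8, 2012 + 12 days = May 20, 2012.
Next gap: 14 days. May 20, 2012 + 14 days = June 3, 2012.
Next gap: 16 days. June 3, 2012 + 16 days = June 19, 2012.
Next gap: 18 days. June 19, 2012 + 18 days = July 7, 2012.
Next gap: 20 days. July 7, 2012 + 20 days = July 27, 2012.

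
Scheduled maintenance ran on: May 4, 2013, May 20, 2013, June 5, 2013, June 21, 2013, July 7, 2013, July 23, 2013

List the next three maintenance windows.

August 8, 2013; August 24, 2013; September 9, 2013

Every event comes 16 days after the last (16, 16, 16, 16, 16).
July 23, 2013 + 16 days = August 8, 2013.
August 8, 2013 + 16 days = August 24, 2013.
August 24, 2013 + 16 days = September 9, 2013.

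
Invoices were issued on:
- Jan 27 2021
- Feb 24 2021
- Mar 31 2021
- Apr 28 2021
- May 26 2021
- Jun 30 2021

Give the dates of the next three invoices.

Every date is a Wednesday; gaps 28, 35, 28, 28, 35 days.
Each is the last Wednesday of its month (at least one falls on the 29th or later, ruling out '4th Wednesday').
July 2021 ends with Wednesday Jul 28 2021.
Last Wednesday of August 2021: Aug 25 2021.
Last Wednesday of September 2021: Sep 29 2021.

Jul 28 2021, Aug 25 2021, Sep 29 2021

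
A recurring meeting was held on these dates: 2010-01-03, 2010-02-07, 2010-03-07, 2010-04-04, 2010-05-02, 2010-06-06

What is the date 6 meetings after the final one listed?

2010-12-05

Gaps: 35, 28, 28, 28, 35 days — a mix of 28 and 35. Every date is a Sunday.
Each is the 1st Sunday of its month.
July 2010 — 1st Sunday is 2010-07-04.
August 2010 — 1st Sunday is 2010-08-01.
1st Sunday of September 2010: 2010-09-05.
October 2010 — 1st Sunday is 2010-10-03.
1st Sunday of November 2010: 2010-11-07.
December 2010 — 1st Sunday is 2010-12-05.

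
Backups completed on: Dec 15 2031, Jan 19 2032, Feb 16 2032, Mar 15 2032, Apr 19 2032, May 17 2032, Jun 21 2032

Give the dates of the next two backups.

These are Mondays at 28- or 35-day spacing (35, 28, 28, 35, 28, 35).
The pattern: 3rd Monday of the month.
July 2032 — 3rd Monday is Jul 19 2032.
August 2032 — 3rd Monday is Aug 16 2032.

Jul 19 2032, Aug 16 2032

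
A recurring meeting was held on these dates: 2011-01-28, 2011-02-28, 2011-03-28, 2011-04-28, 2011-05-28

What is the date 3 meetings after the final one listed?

2011-08-28

The day-of-month is always 28 (31, 28, 31, 30 days between events).
So this recurs on the 28th of each month.
June 2011: 2011-06-28.
Next: July 2011 → 2011-07-28.
August 2011: 2011-08-28.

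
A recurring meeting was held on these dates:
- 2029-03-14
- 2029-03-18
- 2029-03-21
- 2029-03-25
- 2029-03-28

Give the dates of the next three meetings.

Every event lands on a Wednesday or Sunday (gaps cycle 4, 3, 4, 3).
So the schedule is: every Wednesday and Sunday.
Next Sunday: 2029-04-01.
Next Wednesday: 2029-04-04.
The following Sunday is 2029-04-08.

2029-04-01, 2029-04-04, 2029-04-08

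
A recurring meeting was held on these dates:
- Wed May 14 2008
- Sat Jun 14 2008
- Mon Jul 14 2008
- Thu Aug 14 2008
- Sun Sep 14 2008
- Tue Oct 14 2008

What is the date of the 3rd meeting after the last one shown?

Wed Jan 14 2009

Gaps: 31, 30, 31, 31, 30 days — not constant. Every event is on the 14th of the month.
Pattern: the 14th of each month.
November 2008: Fri Nov 14 2008.
December 2008: Sun Dec 14 2008.
Next: January 2009 → Wed Jan 14 2009.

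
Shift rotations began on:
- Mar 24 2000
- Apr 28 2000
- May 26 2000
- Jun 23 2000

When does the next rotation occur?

Jul 28 2000

All dates are Fridays, 35, 28, 28 days apart.
Specifically, the 4th Friday of each month.
July 2000 — 4th Friday is Jul 28 2000.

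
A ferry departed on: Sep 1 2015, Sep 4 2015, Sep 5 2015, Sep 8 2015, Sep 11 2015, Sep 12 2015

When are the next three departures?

Gaps: 3, 1, 3, 3, 1 days — not constant, but cyclic with period 3.
The events fall on every Tuesday, Friday and Saturday.
The following Tuesday is Sep 15 2015.
Next Friday: Sep 18 2015.
Next Saturday: Sep 19 2015.

Sep 15 2015, Sep 18 2015, Sep 19 2015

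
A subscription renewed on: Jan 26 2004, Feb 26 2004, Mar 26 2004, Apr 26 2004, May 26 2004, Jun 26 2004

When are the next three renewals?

Jul 26 2004, Aug 26 2004, Sep 26 2004

Gaps: 31, 29, 31, 30, 31 days — not constant. Every event is on the 26th of the month.
Pattern: the 26th of each month.
July 2004: Jul 26 2004.
August 2004: Aug 26 2004.
September 2004: Sep 26 2004.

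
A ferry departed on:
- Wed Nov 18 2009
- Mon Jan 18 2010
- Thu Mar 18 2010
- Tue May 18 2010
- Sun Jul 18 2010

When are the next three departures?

Gaps: 61, 59, 61, 61 days — not constant. Every event is on the 18th of the month.
Pattern: the 18th of every 2 months.
Next: September 2010 → Sat Sep 18 2010.
November 2010: Thu Nov 18 2010.
Next: January 2011 → Tue Jan 18 2011.

Sat Sep 18 2010, Thu Nov 18 2010, Tue Jan 18 2011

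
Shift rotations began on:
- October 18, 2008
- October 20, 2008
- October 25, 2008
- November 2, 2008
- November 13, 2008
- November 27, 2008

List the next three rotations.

December 14, 2008; January 3, 2009; January 26, 2009

The spacing grows by 3 each time: 2, 5, 8, 11, 14 days.
Next gap: 17 days. November 27, 2008 + 17 days = December 14, 2008.
Next gap: 20 days. December 14, 2008 + 20 days = January 3, 2009.
Next gap: 23 days. January 3, 2009 + 23 days = January 26, 2009.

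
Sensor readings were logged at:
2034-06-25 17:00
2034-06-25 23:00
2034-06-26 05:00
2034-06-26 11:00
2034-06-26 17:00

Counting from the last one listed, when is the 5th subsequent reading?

Spacing: 6, 6, 6, 6 h — constant 6 h.
2034-06-26 17:00 + 6 h = 2034-06-26 23:00.
2034-06-26 23:00 + 6 h = 2034-06-27 05:00.
2034-06-27 05:00 + 6 h = 2034-06-27 11:00.
2034-06-27 11:00 + 6 h = 2034-06-27 17:00.
2034-06-27 17:00 + 6 h = 2034-06-27 23:00.

2034-06-27 23:00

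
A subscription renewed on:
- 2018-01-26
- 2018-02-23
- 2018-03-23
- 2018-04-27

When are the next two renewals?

All dates are Fridays, 28, 28, 35 days apart.
Specifically, the 4th Friday of each month.
May 2018 — 4th Friday is 2018-05-25.
June 2018 — 4th Friday is 2018-06-22.

2018-05-25, 2018-06-22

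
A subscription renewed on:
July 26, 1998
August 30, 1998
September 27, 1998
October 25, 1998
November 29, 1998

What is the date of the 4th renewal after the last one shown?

These are Sundays with 35, 28, 28, 35-day gaps.
Each is the final Sunday of its month — August 30, 1998 is past the 28th, so '4th Sunday' doesn't fit.
December 1998 ends with Sunday December 27, 1998.
Last Sunday of January 1999: January 31, 1999.
February 1999 ends with Sunday February 28, 1999.
March 1999 ends with Sunday March 28, 1999.

March 28, 1999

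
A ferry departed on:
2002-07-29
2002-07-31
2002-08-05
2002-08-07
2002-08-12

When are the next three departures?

2002-08-14, 2002-08-19, 2002-08-21

Every event lands on a Monday or Wednesday (gaps cycle 2, 5, 2, 5).
So the schedule is: every Monday and Wednesday.
Next Wednesday: 2002-08-14.
The following Monday is 2002-08-19.
The following Wednesday is 2002-08-21.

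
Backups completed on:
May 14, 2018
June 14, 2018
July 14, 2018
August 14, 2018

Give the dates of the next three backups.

September 14, 2018; October 14, 2018; November 14, 2018

The day-of-month is always 14 (31, 30, 31 days between events).
So this recurs on the 14th of each month.
September 2018: September 14, 2018.
Next: October 2018 → October 14, 2018.
Next: November 2018 → November 14, 2018.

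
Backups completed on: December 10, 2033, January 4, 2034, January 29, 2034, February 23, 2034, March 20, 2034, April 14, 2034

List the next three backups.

Every event comes 25 days after the last (25, 25, 25, 25, 25).
April 14, 2034 + 25 days = May 9, 2034.
May 9, 2034 + 25 days = June 3, 2034.
June 3, 2034 + 25 days = June 28, 2034.

May 9, 2034; June 3, 2034; June 28, 2034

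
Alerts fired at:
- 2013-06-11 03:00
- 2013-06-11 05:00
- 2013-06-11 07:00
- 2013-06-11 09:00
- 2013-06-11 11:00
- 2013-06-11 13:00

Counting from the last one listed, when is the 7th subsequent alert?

2013-06-12 03:00

Spacing: 2, 2, 2, 2, 2 h — constant 2 h.
2013-06-11 13:00 + 2 h = 2013-06-11 15:00.
2013-06-11 15:00 + 2 h = 2013-06-11 17:00.
2013-06-11 17:00 + 2 h = 2013-06-11 19:00.
2013-06-11 19:00 + 2 h = 2013-06-11 21:00.
2013-06-11 21:00 + 2 h = 2013-06-11 23:00.
2013-06-11 23:00 + 2 h = 2013-06-12 01:00.
2013-06-12 01:00 + 2 h = 2013-06-12 03:00.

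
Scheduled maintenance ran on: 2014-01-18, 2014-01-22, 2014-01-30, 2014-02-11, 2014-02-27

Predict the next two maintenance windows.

2014-03-19, 2014-04-12

Gaps: 4, 8, 12, 16 days — each gap is 4 larger than the previous one.
Next gap: 20 days. 2014-02-27 + 20 days = 2014-03-19.
Next gap: 24 days. 2014-03-19 + 24 days = 2014-04-12.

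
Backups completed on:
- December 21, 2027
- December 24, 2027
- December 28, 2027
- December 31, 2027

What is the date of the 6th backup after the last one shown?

January 21, 2028

Every event lands on a Tuesday or Friday (gaps cycle 3, 4, 3).
So the schedule is: every Tuesday and Friday.
Next Tuesday: January 4, 2028.
Next Friday: January 7, 2028.
The following Tuesday is January 11, 2028.
The following Friday is January 14, 2028.
The following Tuesday is January 18, 2028.
The following Friday is January 21, 2028.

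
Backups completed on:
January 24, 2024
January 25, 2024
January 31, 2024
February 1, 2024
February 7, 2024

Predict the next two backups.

February 8, 2024; February 14, 2024

Every event lands on a Wednesday or Thursday (gaps cycle 1, 6, 1, 6).
So the schedule is: every Wednesday and Thursday.
Next Thursday: February 8, 2024.
Next Wednesday: February 14, 2024.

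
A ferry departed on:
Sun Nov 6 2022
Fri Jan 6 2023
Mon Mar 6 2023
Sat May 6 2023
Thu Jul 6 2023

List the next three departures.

Wed Sep 6 2023, Mon Nov 6 2023, Sat Jan 6 2024

Gaps: 61, 59, 61, 61 days — not constant. Every event is on the 6th of the month.
Pattern: the 6th of every 2 months.
September 2023: Wed Sep 6 2023.
Next: November 2023 → Mon Nov 6 2023.
January 2024: Sat Jan 6 2024.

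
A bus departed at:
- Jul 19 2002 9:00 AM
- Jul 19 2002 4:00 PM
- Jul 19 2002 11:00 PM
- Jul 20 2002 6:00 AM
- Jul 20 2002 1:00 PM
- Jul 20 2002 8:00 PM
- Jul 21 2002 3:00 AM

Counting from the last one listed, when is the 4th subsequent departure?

Jul 22 2002 7:00 AM

Gaps: 7, 7, 7, 7, 7, 7 hours — each event is 7 hours after the previous one.
Jul 21 2002 3:00 AM + 7 h = Jul 21 2002 10:00 AM.
Jul 21 2002 10:00 AM + 7 h = Jul 21 2002 5:00 PM.
Jul 21 2002 5:00 PM + 7 h = Jul 22 2002 12:00 AM.
Jul 22 2002 12:00 AM + 7 h = Jul 22 2002 7:00 AM.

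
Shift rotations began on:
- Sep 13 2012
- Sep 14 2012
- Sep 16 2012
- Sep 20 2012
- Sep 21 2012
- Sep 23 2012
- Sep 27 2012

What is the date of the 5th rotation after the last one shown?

The gap pattern 1, 2, 4, 1, 2, 4 repeats every 3 events.
These are the Thursdays, Fridays and Sundays of each week.
The following Friday is Sep 28 2012.
The following Sunday is Sep 30 2012.
The following Thursday is Oct 4 2012.
Next Friday: Oct 5 2012.
The following Sunday is Oct 7 2012.

Oct 7 2012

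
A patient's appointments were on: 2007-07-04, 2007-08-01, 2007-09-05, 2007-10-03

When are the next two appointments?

2007-11-07, 2007-12-05

Gaps: 28, 35, 28 days — a mix of 28 and 35. Every date is a Wednesday.
Each is the 1st Wednesday of its month.
1st Wednesday of November 2007: 2007-11-07.
1st Wednesday of December 2007: 2007-12-05.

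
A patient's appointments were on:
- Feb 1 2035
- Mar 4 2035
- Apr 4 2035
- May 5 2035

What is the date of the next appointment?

Gaps between consecutive events: 31, 31, 31 days — a constant 31-day interval.
May 5 2035 + 31 days = Jun 5 2035.

Jun 5 2035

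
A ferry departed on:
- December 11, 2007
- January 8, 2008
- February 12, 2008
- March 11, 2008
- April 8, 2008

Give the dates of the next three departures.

May 13, 2008; June 10, 2008; July 8, 2008

All dates are Tuesdays, 28, 35, 28, 28 days apart.
Specifically, the 2nd Tuesday of each month.
May 2008 — 2nd Tuesday is May 13, 2008.
2nd Tuesday of June 2008: June 10, 2008.
July 2008 — 2nd Tuesday is July 8, 2008.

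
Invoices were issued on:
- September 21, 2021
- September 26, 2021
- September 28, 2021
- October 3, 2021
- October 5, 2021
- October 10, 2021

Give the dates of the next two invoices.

Every event lands on a Tuesday or Sunday (gaps cycle 5, 2, 5, 2, 5).
So the schedule is: every Tuesday and Sunday.
The following Tuesday is October 12, 2021.
Next Sunday: October 17, 2021.

October 12, 2021; October 17, 2021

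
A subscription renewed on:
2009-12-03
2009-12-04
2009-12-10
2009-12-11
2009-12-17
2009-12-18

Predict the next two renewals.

2009-12-24, 2009-12-25

The gap pattern 1, 6, 1, 6, 1 repeats every 2 events.
These are the Thursdays and Fridays of each week.
Next Thursday: 2009-12-24.
Next Friday: 2009-12-25.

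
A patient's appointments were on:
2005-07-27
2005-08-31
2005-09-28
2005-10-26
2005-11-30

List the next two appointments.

2005-12-28, 2006-01-25

Every date is a Wednesday; gaps 35, 28, 28, 35 days.
Each is the last Wednesday of its month (at least one falls on the 29th or later, ruling out '4th Wednesday').
December 2005 ends with Wednesday 2005-12-28.
Last Wednesday of January 2006: 2006-01-25.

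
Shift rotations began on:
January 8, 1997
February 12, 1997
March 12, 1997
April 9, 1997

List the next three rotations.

Gaps: 35, 28, 28 days — a mix of 28 and 35. Every date is a Wednesday.
Each is the 2nd Wednesday of its month.
2nd Wednesday of May 1997: May 14, 1997.
2nd Wednesday of June 1997: June 11, 1997.
2nd Wednesday of July 1997: July 9, 1997.

May 14, 1997; June 11, 1997; July 9, 1997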